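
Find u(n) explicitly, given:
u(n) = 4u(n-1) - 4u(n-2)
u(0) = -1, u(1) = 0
Characteristic equation: x² - 4x + 4 = 0, which is (x - (2))².
Repeated root r = 2.
General solution: u(n) = (A + Bn)·(2)^n.
From u(0) = -1: A = -1.
From u(1) = 0: (A + B)·(2) = 0 ⇒ B = 1.
So u(n) = \left(n - 1\right) \cdot (2)^n.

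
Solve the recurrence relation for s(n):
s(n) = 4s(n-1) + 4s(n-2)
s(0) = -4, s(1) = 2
Characteristic equation: x² - 4x - 4 = 0.
Discriminant Δ = (4)² + 4·(4) = 32.
Roots r₁,₂ = (4 ± √32)/2, so r₁ = 2 + 2 \sqrt{2}, r₂ = 2 - 2 \sqrt{2}.
General solution: s(n) = A·r₁^n + B·r₂^n.
From the initial conditions, A + B = -4 and r₁A + r₂B = 2.
Since r₁ - r₂ = √32: A = (2 - (-4)r₂)/√32 = -2 + \frac{5 \sqrt{2}}{4}, and B = -4 - A = -2 - \frac{5 \sqrt{2}}{4}.
So s(n) = \left(-2 + \frac{5 \sqrt{2}}{4}\right)\left(2 + 2 \sqrt{2}\right)^n + \left(-2 - \frac{5 \sqrt{2}}{4}\right)\left(2 - 2 \sqrt{2}\right)^n.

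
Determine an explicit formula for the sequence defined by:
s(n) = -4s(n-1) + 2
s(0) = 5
First-order linear non-homogeneous.
Homogeneous solution: s_h(n) = A·(-4)^n.
Try constant particular solution s_p = K: K = -4K + 2 ⇒ K = \frac{2}{5}.
General: s(n) = A·(-4)^n + \frac{2}{5}.
Apply s(0) = 5: A + \frac{2}{5} = 5 ⇒ A = \frac{23}{5}.
So s(n) = \frac{23 \left(-4\right)^{n}}{5} + \frac{2}{5}.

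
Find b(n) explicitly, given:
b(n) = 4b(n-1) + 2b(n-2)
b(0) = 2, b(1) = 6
Characteristic equation: x² - 4x - 2 = 0.
Discriminant Δ = (4)² + 4·(2) = 24.
Roots r₁,₂ = (4 ± √24)/2, so r₁ = 2 + \sqrt{6}, r₂ = 2 - \sqrt{6}.
General solution: b(n) = A·r₁^n + B·r₂^n.
From the initial conditions, A + B = 2 and r₁A + r₂B = 6.
Since r₁ - r₂ = √24: A = (6 - (2)r₂)/√24 = \frac{\sqrt{6}}{6} + 1, and B = 2 - A = 1 - \frac{\sqrt{6}}{6}.
So b(n) = \left(\frac{\sqrt{6}}{6} + 1\right)\left(2 + \sqrt{6}\right)^n + \left(1 - \frac{\sqrt{6}}{6}\right)\left(2 - \sqrt{6}\right)^n.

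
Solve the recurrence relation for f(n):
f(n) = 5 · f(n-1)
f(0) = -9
Pure geometric recurrence with ratio 5.
By induction f(n) = f(0) · (5)^n = - 9 \cdot 5^{n}.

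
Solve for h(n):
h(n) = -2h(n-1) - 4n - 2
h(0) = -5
First-order linear with linear forcing.
Homogeneous solution: h_h(n) = A·(-2)^n.
Try particular h_p(n) = pn + q. Substituting:
  pn + q = -2(p(n-1) + q) - 4n - 2.
Matching the n-coefficient: p = -2p - 4 ⇒ p = - \frac{4}{3}.
Matching constants: q = 2p - 2q - 2 ⇒ q = - \frac{14}{9}.
General: h(n) = A·(-2)^n - \frac{4 n}{3} - \frac{14}{9}.
Apply h(0) = -5: A - \frac{14}{9} = -5 ⇒ A = - \frac{31}{9}.
So h(n) = - \frac{31 \left(-2\right)^{n}}{9} - \frac{4 n}{3} - \frac{14}{9}.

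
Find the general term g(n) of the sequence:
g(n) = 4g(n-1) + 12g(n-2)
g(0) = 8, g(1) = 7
Characteristic equation: x² - 4x - 12 = 0, which factors as (x - (-2))(x - (6)) = 0.
Roots r₁ = -2, r₂ = 6 (distinct).
General solution: g(n) = A·(-2)^n + B·(6)^n.
From g(0) = 8: A + B = 8.
From g(1) = 7: -2A + 6B = 7.
Solving: A = \frac{41}{8}, B = \frac{23}{8}.
So g(n) = \frac{41 \left(-2\right)^{n}}{8} + \frac{23 \cdot 6^{n}}{8}.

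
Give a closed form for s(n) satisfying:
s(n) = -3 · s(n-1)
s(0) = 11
Pure geometric recurrence with ratio -3.
By induction s(n) = s(0) · (-3)^n = 11 \left(-3\right)^{n}.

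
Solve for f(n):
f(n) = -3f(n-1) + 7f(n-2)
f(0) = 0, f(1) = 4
Characteristic equation: x² + 3x - 7 = 0.
Discriminant Δ = (-3)² + 4·(7) = 37.
Roots r₁,₂ = (-3 ± √37)/2, so r₁ = - \frac{3}{2} + \frac{\sqrt{37}}{2}, r₂ = - \frac{\sqrt{37}}{2} - \frac{3}{2}.
General solution: f(n) = A·r₁^n + B·r₂^n.
From the initial conditions, A + B = 0 and r₁A + r₂B = 4.
Since r₁ - r₂ = √37: A = (4 - (0)r₂)/√37 = \frac{4 \sqrt{37}}{37}, and B = 0 - A = - \frac{4 \sqrt{37}}{37}.
So f(n) = \left(\frac{4 \sqrt{37}}{37}\right)\left(- \frac{3}{2} + \frac{\sqrt{37}}{2}\right)^n + \left(- \frac{4 \sqrt{37}}{37}\right)\left(- \frac{\sqrt{37}}{2} - \frac{3}{2}\right)^n.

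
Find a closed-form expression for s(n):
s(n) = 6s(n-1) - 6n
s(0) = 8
First-order linear with linear forcing.
Homogeneous solution: s_h(n) = A·(6)^n.
Try particular s_p(n) = pn + q. Substituting:
  pn + q = 6(p(n-1) + q) - 6n.
Matching the n-coefficient: p = 6p - 6 ⇒ p = \frac{6}{5}.
Matching constants: q = -6p + 6q ⇒ q = \frac{36}{25}.
General: s(n) = A·(6)^n + \frac{6 n}{5} + \frac{36}{25}.
Apply s(0) = 8: A + \frac{36}{25} = 8 ⇒ A = \frac{164}{25}.
So s(n) = \frac{164 \cdot 6^{n}}{25} + \frac{6 n}{5} + \frac{36}{25}.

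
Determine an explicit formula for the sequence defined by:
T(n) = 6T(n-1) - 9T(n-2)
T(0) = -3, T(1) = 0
Characteristic equation: x² - 6x + 9 = 0, which is (x - (3))².
Repeated root r = 3.
General solution: T(n) = (A + Bn)·(3)^n.
From T(0) = -3: A = -3.
From T(1) = 0: (A + B)·(3) = 0 ⇒ B = 3.
So T(n) = \left(3 n - 3\right) \cdot (3)^n.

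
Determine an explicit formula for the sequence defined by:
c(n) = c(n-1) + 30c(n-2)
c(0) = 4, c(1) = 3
Characteristic equation: x² - x - 30 = 0, which factors as (x - (6))(x - (-5)) = 0.
Roots r₁ = 6, r₂ = -5 (distinct).
General solution: c(n) = A·(6)^n + B·(-5)^n.
From c(0) = 4: A + B = 4.
From c(1) = 3: 6A - 5B = 3.
Solving: A = \frac{23}{11}, B = \frac{21}{11}.
So c(n) = \frac{21 \left(-5\right)^{n}}{11} + \frac{23 \cdot 6^{n}}{11}.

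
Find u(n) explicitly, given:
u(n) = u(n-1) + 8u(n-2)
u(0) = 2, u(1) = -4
Characteristic equation: x² - x - 8 = 0.
Discriminant Δ = (1)² + 4·(8) = 33.
Roots r₁,₂ = (1 ± √33)/2, so r₁ = \frac{1}{2} + \frac{\sqrt{33}}{2}, r₂ = \frac{1}{2} - \frac{\sqrt{33}}{2}.
General solution: u(n) = A·r₁^n + B·r₂^n.
From the initial conditions, A + B = 2 and r₁A + r₂B = -4.
Since r₁ - r₂ = √33: A = (-4 - (2)r₂)/√33 = 1 - \frac{5 \sqrt{33}}{33}, and B = 2 - A = \frac{5 \sqrt{33}}{33} + 1.
So u(n) = \left(1 - \frac{5 \sqrt{33}}{33}\right)\left(\frac{1}{2} + \frac{\sqrt{33}}{2}\right)^n + \left(\frac{5 \sqrt{33}}{33} + 1\right)\left(\frac{1}{2} - \frac{\sqrt{33}}{2}\right)^n.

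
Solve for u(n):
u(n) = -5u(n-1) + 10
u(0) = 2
First-order linear non-homogeneous.
Homogeneous solution: u_h(n) = A·(-5)^n.
Try constant particular solution u_p = K: K = -5K + 10 ⇒ K = \frac{5}{3}.
General: u(n) = A·(-5)^n + \frac{5}{3}.
Apply u(0) = 2: A + \frac{5}{3} = 2 ⇒ A = \frac{1}{3}.
So u(n) = \frac{\left(-5\right)^{n}}{3} + \frac{5}{3}.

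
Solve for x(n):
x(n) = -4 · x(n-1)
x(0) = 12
Pure geometric recurrence with ratio -4.
By induction x(n) = x(0) · (-4)^n = 12 \left(-4\right)^{n}.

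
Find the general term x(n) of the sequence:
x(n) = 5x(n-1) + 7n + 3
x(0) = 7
First-order linear with linear forcing.
Homogeneous solution: x_h(n) = A·(5)^n.
Try particular x_p(n) = pn + q. Substituting:
  pn + q = 5(p(n-1) + q) + 7n + 3.
Matching the n-coefficient: p = 5p + 7 ⇒ p = - \frac{7}{4}.
Matching constants: q = -5p + 5q + 3 ⇒ q = - \frac{47}{16}.
General: x(n) = A·(5)^n - \frac{7 n}{4} - \frac{47}{16}.
Apply x(0) = 7: A - \frac{47}{16} = 7 ⇒ A = \frac{159}{16}.
So x(n) = \frac{159 \cdot 5^{n}}{16} - \frac{7 n}{4} - \frac{47}{16}.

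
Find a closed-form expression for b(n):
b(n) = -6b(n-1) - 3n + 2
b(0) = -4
First-order linear with linear forcing.
Homogeneous solution: b_h(n) = A·(-6)^n.
Try particular b_p(n) = pn + q. Substituting:
  pn + q = -6(p(n-1) + q) - 3n + 2.
Matching the n-coefficient: p = -6p - 3 ⇒ p = - \frac{3}{7}.
Matching constants: q = 6p - 6q + 2 ⇒ q = - \frac{4}{49}.
General: b(n) = A·(-6)^n - \frac{3 n}{7} - \frac{4}{49}.
Apply b(0) = -4: A - \frac{4}{49} = -4 ⇒ A = - \frac{192}{49}.
So b(n) = - \frac{192 \left(-6\right)^{n}}{49} - \frac{3 n}{7} - \frac{4}{49}.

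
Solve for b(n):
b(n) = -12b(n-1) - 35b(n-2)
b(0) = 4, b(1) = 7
Characteristic equation: x² + 12x + 35 = 0, which factors as (x - (-7))(x - (-5)) = 0.
Roots r₁ = -7, r₂ = -5 (distinct).
General solution: b(n) = A·(-7)^n + B·(-5)^n.
From b(0) = 4: A + B = 4.
From b(1) = 7: -7A - 5B = 7.
Solving: A = - \frac{27}{2}, B = \frac{35}{2}.
So b(n) = \frac{35 \left(-5\right)^{n}}{2} - \frac{27 \left(-7\right)^{n}}{2}.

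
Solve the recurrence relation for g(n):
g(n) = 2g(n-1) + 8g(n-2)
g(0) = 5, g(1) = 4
Characteristic equation: x² - 2x - 8 = 0, which factors as (x - (4))(x - (-2)) = 0.
Roots r₁ = 4, r₂ = -2 (distinct).
General solution: g(n) = A·(4)^n + B·(-2)^n.
From g(0) = 5: A + B = 5.
From g(1) = 4: 4A - 2B = 4.
Solving: A = \frac{7}{3}, B = \frac{8}{3}.
So g(n) = \frac{8 \left(-2\right)^{n}}{3} + \frac{7 \cdot 4^{n}}{3}.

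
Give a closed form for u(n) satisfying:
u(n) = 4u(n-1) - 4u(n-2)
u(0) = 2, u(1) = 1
Characteristic equation: x² - 4x + 4 = 0, which is (x - (2))².
Repeated root r = 2.
General solution: u(n) = (A + Bn)·(2)^n.
From u(0) = 2: A = 2.
From u(1) = 1: (A + B)·(2) = 1 ⇒ B = - \frac{3}{2}.
So u(n) = \left(2 - \frac{3 n}{2}\right) \cdot (2)^n.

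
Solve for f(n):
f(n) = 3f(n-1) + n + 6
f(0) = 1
First-order linear with linear forcing.
Homogeneous solution: f_h(n) = A·(3)^n.
Try particular f_p(n) = pn + q. Substituting:
  pn + q = 3(p(n-1) + q) + n + 6.
Matching the n-coefficient: p = 3p + 1 ⇒ p = - \frac{1}{2}.
Matching constants: q = -3p + 3q + 6 ⇒ q = - \frac{15}{4}.
General: f(n) = A·(3)^n - \frac{n}{2} - \frac{15}{4}.
Apply f(0) = 1: A - \frac{15}{4} = 1 ⇒ A = \frac{19}{4}.
So f(n) = \frac{19 \cdot 3^{n}}{4} - \frac{n}{2} - \frac{15}{4}.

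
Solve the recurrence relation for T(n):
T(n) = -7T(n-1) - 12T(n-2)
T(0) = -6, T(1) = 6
Characteristic equation: x² + 7x + 12 = 0, which factors as (x - (-3))(x - (-4)) = 0.
Roots r₁ = -3, r₂ = -4 (distinct).
General solution: T(n) = A·(-3)^n + B·(-4)^n.
From T(0) = -6: A + B = -6.
From T(1) = 6: -3A - 4B = 6.
Solving: A = -18, B = 12.
So T(n) = - 18 \left(-3\right)^{n} + 12 \left(-4\right)^{n}.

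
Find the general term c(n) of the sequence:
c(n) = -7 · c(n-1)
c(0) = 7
Pure geometric recurrence with ratio -7.
By induction c(n) = c(0) · (-7)^n = 7 \left(-7\right)^{n}.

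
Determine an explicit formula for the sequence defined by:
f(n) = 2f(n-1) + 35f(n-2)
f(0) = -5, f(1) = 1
Characteristic equation: x² - 2x - 35 = 0, which factors as (x - (7))(x - (-5)) = 0.
Roots r₁ = 7, r₂ = -5 (distinct).
General solution: f(n) = A·(7)^n + B·(-5)^n.
From f(0) = -5: A + B = -5.
From f(1) = 1: 7A - 5B = 1.
Solving: A = -2, B = -3.
So f(n) = - 3 \left(-5\right)^{n} - 2 \cdot 7^{n}.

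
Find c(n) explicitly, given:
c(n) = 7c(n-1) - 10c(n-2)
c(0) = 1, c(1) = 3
Characteristic equation: x² - 7x + 10 = 0, which factors as (x - (5))(x - (2)) = 0.
Roots r₁ = 5, r₂ = 2 (distinct).
General solution: c(n) = A·(5)^n + B·(2)^n.
From c(0) = 1: A + B = 1.
From c(1) = 3: 5A + 2B = 3.
Solving: A = \frac{1}{3}, B = \frac{2}{3}.
So c(n) = \frac{2 \cdot 2^{n}}{3} + \frac{5^{n}}{3}.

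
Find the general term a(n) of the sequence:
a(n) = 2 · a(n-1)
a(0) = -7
Pure geometric recurrence with ratio 2.
By induction a(n) = a(0) · (2)^n = - 7 \cdot 2^{n}.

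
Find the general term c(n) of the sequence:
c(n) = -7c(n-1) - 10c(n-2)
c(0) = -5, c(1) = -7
Characteristic equation: x² + 7x + 10 = 0, which factors as (x - (-5))(x - (-2)) = 0.
Roots r₁ = -5, r₂ = -2 (distinct).
General solution: c(n) = A·(-5)^n + B·(-2)^n.
From c(0) = -5: A + B = -5.
From c(1) = -7: -5A - 2B = -7.
Solving: A = \frac{17}{3}, B = - \frac{32}{3}.
So c(n) = - \frac{32 \left(-2\right)^{n}}{3} + \frac{17 \left(-5\right)^{n}}{3}.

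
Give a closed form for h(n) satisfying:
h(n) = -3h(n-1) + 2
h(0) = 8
First-order linear non-homogeneous.
Homogeneous solution: h_h(n) = A·(-3)^n.
Try constant particular solution h_p = K: K = -3K + 2 ⇒ K = \frac{1}{2}.
General: h(n) = A·(-3)^n + \frac{1}{2}.
Apply h(0) = 8: A + \frac{1}{2} = 8 ⇒ A = \frac{15}{2}.
So h(n) = \frac{15 \left(-3\right)^{n}}{2} + \frac{1}{2}.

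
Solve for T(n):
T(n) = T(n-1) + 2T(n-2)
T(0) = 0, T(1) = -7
Characteristic equation: x² - x - 2 = 0, which factors as (x - (-1))(x - (2)) = 0.
Roots r₁ = -1, r₂ = 2 (distinct).
General solution: T(n) = A·(-1)^n + B·(2)^n.
From T(0) = 0: A + B = 0.
From T(1) = -7: -A + 2B = -7.
Solving: A = \frac{7}{3}, B = - \frac{7}{3}.
So T(n) = \frac{7 \left(-1\right)^{n}}{3} - \frac{7 \cdot 2^{n}}{3}.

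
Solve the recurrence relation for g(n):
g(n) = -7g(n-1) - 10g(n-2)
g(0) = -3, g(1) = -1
Characteristic equation: x² + 7x + 10 = 0, which factors as (x - (-2))(x - (-5)) = 0.
Roots r₁ = -2, r₂ = -5 (distinct).
General solution: g(n) = A·(-2)^n + B·(-5)^n.
From g(0) = -3: A + B = -3.
From g(1) = -1: -2A - 5B = -1.
Solving: A = - \frac{16}{3}, B = \frac{7}{3}.
So g(n) = - \frac{16 \left(-2\right)^{n}}{3} + \frac{7 \left(-5\right)^{n}}{3}.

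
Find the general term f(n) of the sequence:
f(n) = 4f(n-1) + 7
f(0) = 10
First-order linear non-homogeneous.
Homogeneous solution: f_h(n) = A·(4)^n.
Try constant particular solution f_p = K: K = 4K + 7 ⇒ K = - \frac{7}{3}.
General: f(n) = A·(4)^n - \frac{7}{3}.
Apply f(0) = 10: A - \frac{7}{3} = 10 ⇒ A = \frac{37}{3}.
So f(n) = \frac{37 \cdot 4^{n}}{3} - \frac{7}{3}.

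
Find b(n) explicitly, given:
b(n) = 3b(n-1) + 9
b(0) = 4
First-order linear non-homogeneous.
Homogeneous solution: b_h(n) = A·(3)^n.
Try constant particular solution b_p = K: K = 3K + 9 ⇒ K = - \frac{9}{2}.
General: b(n) = A·(3)^n - \frac{9}{2}.
Apply b(0) = 4: A - \frac{9}{2} = 4 ⇒ A = \frac{17}{2}.
So b(n) = \frac{17 \cdot 3^{n}}{2} - \frac{9}{2}.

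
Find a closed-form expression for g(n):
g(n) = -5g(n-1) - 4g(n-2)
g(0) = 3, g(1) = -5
Characteristic equation: x² + 5x + 4 = 0, which factors as (x - (-1))(x - (-4)) = 0.
Roots r₁ = -1, r₂ = -4 (distinct).
General solution: g(n) = A·(-1)^n + B·(-4)^n.
From g(0) = 3: A + B = 3.
From g(1) = -5: -A - 4B = -5.
Solving: A = \frac{7}{3}, B = \frac{2}{3}.
So g(n) = \frac{7 \left(-1\right)^{n}}{3} + \frac{2 \left(-4\right)^{n}}{3}.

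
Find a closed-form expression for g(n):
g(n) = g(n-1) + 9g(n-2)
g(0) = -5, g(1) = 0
Characteristic equation: x² - x - 9 = 0.
Discriminant Δ = (1)² + 4·(9) = 37.
Roots r₁,₂ = (1 ± √37)/2, so r₁ = \frac{1}{2} + \frac{\sqrt{37}}{2}, r₂ = \frac{1}{2} - \frac{\sqrt{37}}{2}.
General solution: g(n) = A·r₁^n + B·r₂^n.
From the initial conditions, A + B = -5 and r₁A + r₂B = 0.
Since r₁ - r₂ = √37: A = (0 - (-5)r₂)/√37 = - \frac{5}{2} + \frac{5 \sqrt{37}}{74}, and B = -5 - A = - \frac{5}{2} - \frac{5 \sqrt{37}}{74}.
So g(n) = \left(- \frac{5}{2} + \frac{5 \sqrt{37}}{74}\right)\left(\frac{1}{2} + \frac{\sqrt{37}}{2}\right)^n + \left(- \frac{5}{2} - \frac{5 \sqrt{37}}{74}\right)\left(\frac{1}{2} - \frac{\sqrt{37}}{2}\right)^n.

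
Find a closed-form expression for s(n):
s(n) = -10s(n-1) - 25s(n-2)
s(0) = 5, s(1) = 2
Characteristic equation: x² + 10x + 25 = 0, which is (x - (-5))².
Repeated root r = -5.
General solution: s(n) = (A + Bn)·(-5)^n.
From s(0) = 5: A = 5.
From s(1) = 2: (A + B)·(-5) = 2 ⇒ B = - \frac{27}{5}.
So s(n) = \left(5 - \frac{27 n}{5}\right) \cdot (-5)^n.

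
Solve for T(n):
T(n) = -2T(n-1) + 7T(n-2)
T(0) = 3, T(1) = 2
Characteristic equation: x² + 2x - 7 = 0.
Discriminant Δ = (-2)² + 4·(7) = 32.
Roots r₁,₂ = (-2 ± √32)/2, so r₁ = -1 + 2 \sqrt{2}, r₂ = - 2 \sqrt{2} - 1.
General solution: T(n) = A·r₁^n + B·r₂^n.
From the initial conditions, A + B = 3 and r₁A + r₂B = 2.
Since r₁ - r₂ = √32: A = (2 - (3)r₂)/√32 = \frac{5 \sqrt{2}}{8} + \frac{3}{2}, and B = 3 - A = \frac{3}{2} - \frac{5 \sqrt{2}}{8}.
So T(n) = \left(\frac{5 \sqrt{2}}{8} + \frac{3}{2}\right)\left(-1 + 2 \sqrt{2}\right)^n + \left(\frac{3}{2} - \frac{5 \sqrt{2}}{8}\right)\left(- 2 \sqrt{2} - 1\right)^n.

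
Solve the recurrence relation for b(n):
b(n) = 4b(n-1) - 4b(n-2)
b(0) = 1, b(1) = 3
Characteristic equation: x² - 4x + 4 = 0, which is (x - (2))².
Repeated root r = 2.
General solution: b(n) = (A + Bn)·(2)^n.
From b(0) = 1: A = 1.
From b(1) = 3: (A + B)·(2) = 3 ⇒ B = \frac{1}{2}.
So b(n) = \left(\frac{n}{2} + 1\right) \cdot (2)^n.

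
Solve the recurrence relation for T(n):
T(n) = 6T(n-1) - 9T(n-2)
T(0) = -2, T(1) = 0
Characteristic equation: x² - 6x + 9 = 0, which is (x - (3))².
Repeated root r = 3.
General solution: T(n) = (A + Bn)·(3)^n.
From T(0) = -2: A = -2.
From T(1) = 0: (A + B)·(3) = 0 ⇒ B = 2.
So T(n) = \left(2 n - 2\right) \cdot (3)^n.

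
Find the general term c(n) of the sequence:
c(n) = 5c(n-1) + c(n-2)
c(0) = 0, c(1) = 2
Characteristic equation: x² - 5x - 1 = 0.
Discriminant Δ = (5)² + 4·(1) = 29.
Roots r₁,₂ = (5 ± √29)/2, so r₁ = \frac{5}{2} + \frac{\sqrt{29}}{2}, r₂ = \frac{5}{2} - \frac{\sqrt{29}}{2}.
General solution: c(n) = A·r₁^n + B·r₂^n.
From the initial conditions, A + B = 0 and r₁A + r₂B = 2.
Since r₁ - r₂ = √29: A = (2 - (0)r₂)/√29 = \frac{2 \sqrt{29}}{29}, and B = 0 - A = - \frac{2 \sqrt{29}}{29}.
So c(n) = \left(\frac{2 \sqrt{29}}{29}\right)\left(\frac{5}{2} + \frac{\sqrt{29}}{2}\right)^n + \left(- \frac{2 \sqrt{29}}{29}\right)\left(\frac{5}{2} - \frac{\sqrt{29}}{2}\right)^n.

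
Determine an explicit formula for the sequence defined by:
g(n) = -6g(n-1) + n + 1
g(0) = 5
First-order linear with linear forcing.
Homogeneous solution: g_h(n) = A·(-6)^n.
Try particular g_p(n) = pn + q. Substituting:
  pn + q = -6(p(n-1) + q) + n + 1.
Matching the n-coefficient: p = -6p + 1 ⇒ p = \frac{1}{7}.
Matching constants: q = 6p - 6q + 1 ⇒ q = \frac{13}{49}.
General: g(n) = A·(-6)^n + \frac{n}{7} + \frac{13}{49}.
Apply g(0) = 5: A + \frac{13}{49} = 5 ⇒ A = \frac{232}{49}.
So g(n) = \frac{232 \left(-6\right)^{n}}{49} + \frac{n}{7} + \frac{13}{49}.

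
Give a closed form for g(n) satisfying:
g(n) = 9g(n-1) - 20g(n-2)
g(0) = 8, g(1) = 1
Characteristic equation: x² - 9x + 20 = 0, which factors as (x - (4))(x - (5)) = 0.
Roots r₁ = 4, r₂ = 5 (distinct).
General solution: g(n) = A·(4)^n + B·(5)^n.
From g(0) = 8: A + B = 8.
From g(1) = 1: 4A + 5B = 1.
Solving: A = 39, B = -31.
So g(n) = 39 \cdot 4^{n} - 31 \cdot 5^{n}.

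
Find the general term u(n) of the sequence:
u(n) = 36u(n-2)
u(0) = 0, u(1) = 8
Characteristic equation: x² - 36 = 0, which factors as (x - (6))(x - (-6)) = 0.
Roots r₁ = 6, r₂ = -6 (distinct).
General solution: u(n) = A·(6)^n + B·(-6)^n.
From u(0) = 0: A + B = 0.
From u(1) = 8: 6A - 6B = 8.
Solving: A = \frac{2}{3}, B = - \frac{2}{3}.
So u(n) = - \frac{2 \left(-6\right)^{n}}{3} + \frac{2 \cdot 6^{n}}{3}.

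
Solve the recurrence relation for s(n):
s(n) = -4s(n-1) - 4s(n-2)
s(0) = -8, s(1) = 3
Characteristic equation: x² + 4x + 4 = 0, which is (x - (-2))².
Repeated root r = -2.
General solution: s(n) = (A + Bn)·(-2)^n.
From s(0) = -8: A = -8.
From s(1) = 3: (A + B)·(-2) = 3 ⇒ B = \frac{13}{2}.
So s(n) = \left(\frac{13 n}{2} - 8\right) \cdot (-2)^n.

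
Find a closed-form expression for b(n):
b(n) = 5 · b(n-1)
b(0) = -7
Pure geometric recurrence with ratio 5.
By induction b(n) = b(0) · (5)^n = - 7 \cdot 5^{n}.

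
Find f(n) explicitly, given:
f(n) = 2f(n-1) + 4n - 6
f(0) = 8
First-order linear with linear forcing.
Homogeneous solution: f_h(n) = A·(2)^n.
Try particular f_p(n) = pn + q. Substituting:
  pn + q = 2(p(n-1) + q) + 4n - 6.
Matching the n-coefficient: p = 2p + 4 ⇒ p = -4.
Matching constants: q = -2p + 2q - 6 ⇒ q = -2.
General: f(n) = A·(2)^n - 4 n - 2.
Apply f(0) = 8: A - 2 = 8 ⇒ A = 10.
So f(n) = 10 \cdot 2^{n} - 4 n - 2.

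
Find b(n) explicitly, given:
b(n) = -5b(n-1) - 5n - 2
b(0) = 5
First-order linear with linear forcing.
Homogeneous solution: b_h(n) = A·(-5)^n.
Try particular b_p(n) = pn + q. Substituting:
  pn + q = -5(p(n-1) + q) - 5n - 2.
Matching the n-coefficient: p = -5p - 5 ⇒ p = - \frac{5}{6}.
Matching constants: q = 5p - 5q - 2 ⇒ q = - \frac{37}{36}.
General: b(n) = A·(-5)^n - \frac{5 n}{6} - \frac{37}{36}.
Apply b(0) = 5: A - \frac{37}{36} = 5 ⇒ A = \frac{217}{36}.
So b(n) = \frac{217 \left(-5\right)^{n}}{36} - \frac{5 n}{6} - \frac{37}{36}.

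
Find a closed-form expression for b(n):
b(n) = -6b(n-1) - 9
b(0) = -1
First-order linear non-homogeneous.
Homogeneous solution: b_h(n) = A·(-6)^n.
Try constant particular solution b_p = K: K = -6K - 9 ⇒ K = - \frac{9}{7}.
General: b(n) = A·(-6)^n - \frac{9}{7}.
Apply b(0) = -1: A - \frac{9}{7} = -1 ⇒ A = \frac{2}{7}.
So b(n) = \frac{2 \left(-6\right)^{n}}{7} - \frac{9}{7}.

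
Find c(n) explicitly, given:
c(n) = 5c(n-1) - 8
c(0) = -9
First-order linear non-homogeneous.
Homogeneous solution: c_h(n) = A·(5)^n.
Try constant particular solution c_p = K: K = 5K - 8 ⇒ K = 2.
General: c(n) = A·(5)^n + 2.
Apply c(0) = -9: A + 2 = -9 ⇒ A = -11.
So c(n) = 2 - 11 \cdot 5^{n}.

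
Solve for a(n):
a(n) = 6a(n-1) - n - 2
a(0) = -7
First-order linear with linear forcing.
Homogeneous solution: a_h(n) = A·(6)^n.
Try particular a_p(n) = pn + q. Substituting:
  pn + q = 6(p(n-1) + q) - n - 2.
Matching the n-coefficient: p = 6p - 1 ⇒ p = \frac{1}{5}.
Matching constants: q = -6p + 6q - 2 ⇒ q = \frac{16}{25}.
General: a(n) = A·(6)^n + \frac{n}{5} + \frac{16}{25}.
Apply a(0) = -7: A + \frac{16}{25} = -7 ⇒ A = - \frac{191}{25}.
So a(n) = - \frac{191 \cdot 6^{n}}{25} + \frac{n}{5} + \frac{16}{25}.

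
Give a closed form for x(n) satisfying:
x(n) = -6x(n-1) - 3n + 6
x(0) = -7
First-order linear with linear forcing.
Homogeneous solution: x_h(n) = A·(-6)^n.
Try particular x_p(n) = pn + q. Substituting:
  pn + q = -6(p(n-1) + q) - 3n + 6.
Matching the n-coefficient: p = -6p - 3 ⇒ p = - \frac{3}{7}.
Matching constants: q = 6p - 6q + 6 ⇒ q = \frac{24}{49}.
General: x(n) = A·(-6)^n - \frac{3 n}{7} + \frac{24}{49}.
Apply x(0) = -7: A + \frac{24}{49} = -7 ⇒ A = - \frac{367}{49}.
So x(n) = - \frac{367 \left(-6\right)^{n}}{49} - \frac{3 n}{7} + \frac{24}{49}.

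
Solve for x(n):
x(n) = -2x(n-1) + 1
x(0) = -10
First-order linear non-homogeneous.
Homogeneous solution: x_h(n) = A·(-2)^n.
Try constant particular solution x_p = K: K = -2K + 1 ⇒ K = \frac{1}{3}.
General: x(n) = A·(-2)^n + \frac{1}{3}.
Apply x(0) = -10: A + \frac{1}{3} = -10 ⇒ A = - \frac{31}{3}.
So x(n) = \frac{1}{3} - \frac{31 \left(-2\right)^{n}}{3}.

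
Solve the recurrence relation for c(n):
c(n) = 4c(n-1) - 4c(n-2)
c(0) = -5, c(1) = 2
Characteristic equation: x² - 4x + 4 = 0, which is (x - (2))².
Repeated root r = 2.
General solution: c(n) = (A + Bn)·(2)^n.
From c(0) = -5: A = -5.
From c(1) = 2: (A + B)·(2) = 2 ⇒ B = 6.
So c(n) = \left(6 n - 5\right) \cdot (2)^n.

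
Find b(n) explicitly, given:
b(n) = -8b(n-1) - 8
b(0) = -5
First-order linear non-homogeneous.
Homogeneous solution: b_h(n) = A·(-8)^n.
Try constant particular solution b_p = K: K = -8K - 8 ⇒ K = - \frac{8}{9}.
General: b(n) = A·(-8)^n - \frac{8}{9}.
Apply b(0) = -5: A - \frac{8}{9} = -5 ⇒ A = - \frac{37}{9}.
So b(n) = - \frac{37 \left(-8\right)^{n}}{9} - \frac{8}{9}.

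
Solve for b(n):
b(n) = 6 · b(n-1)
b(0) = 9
Pure geometric recurrence with ratio 6.
By induction b(n) = b(0) · (6)^n = 9 \cdot 6^{n}.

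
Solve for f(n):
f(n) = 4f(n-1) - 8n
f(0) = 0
First-order linear with linear forcing.
Homogeneous solution: f_h(n) = A·(4)^n.
Try particular f_p(n) = pn + q. Substituting:
  pn + q = 4(p(n-1) + q) - 8n.
Matching the n-coefficient: p = 4p - 8 ⇒ p = \frac{8}{3}.
Matching constants: q = -4p + 4q ⇒ q = \frac{32}{9}.
General: f(n) = A·(4)^n + \frac{8 n}{3} + \frac{32}{9}.
Apply f(0) = 0: A + \frac{32}{9} = 0 ⇒ A = - \frac{32}{9}.
So f(n) = - \frac{32 \cdot 4^{n}}{9} + \frac{8 n}{3} + \frac{32}{9}.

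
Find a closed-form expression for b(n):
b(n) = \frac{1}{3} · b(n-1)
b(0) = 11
Pure geometric recurrence with ratio \frac{1}{3}.
By induction b(n) = b(0) · (\frac{1}{3})^n = 11 \cdot 3^{- n}.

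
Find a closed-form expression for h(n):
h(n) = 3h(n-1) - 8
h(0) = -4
First-order linear non-homogeneous.
Homogeneous solution: h_h(n) = A·(3)^n.
Try constant particular solution h_p = K: K = 3K - 8 ⇒ K = 4.
General: h(n) = A·(3)^n + 4.
Apply h(0) = -4: A + 4 = -4 ⇒ A = -8.
So h(n) = 4 - 8 \cdot 3^{n}.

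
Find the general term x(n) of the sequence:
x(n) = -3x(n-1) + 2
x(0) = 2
First-order linear non-homogeneous.
Homogeneous solution: x_h(n) = A·(-3)^n.
Try constant particular solution x_p = K: K = -3K + 2 ⇒ K = \frac{1}{2}.
General: x(n) = A·(-3)^n + \frac{1}{2}.
Apply x(0) = 2: A + \frac{1}{2} = 2 ⇒ A = \frac{3}{2}.
So x(n) = \frac{3 \left(-3\right)^{n}}{2} + \frac{1}{2}.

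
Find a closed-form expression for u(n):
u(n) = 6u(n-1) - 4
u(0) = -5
First-order linear non-homogeneous.
Homogeneous solution: u_h(n) = A·(6)^n.
Try constant particular solution u_p = K: K = 6K - 4 ⇒ K = \frac{4}{5}.
General: u(n) = A·(6)^n + \frac{4}{5}.
Apply u(0) = -5: A + \frac{4}{5} = -5 ⇒ A = - \frac{29}{5}.
So u(n) = \frac{4}{5} - \frac{29 \cdot 6^{n}}{5}.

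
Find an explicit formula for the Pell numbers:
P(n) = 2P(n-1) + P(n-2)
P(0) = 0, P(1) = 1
This is the Pell sequence.
Characteristic equation: x² - 2x - 1 = 0; roots r₁ = 1 + \sqrt{2}, r₂ = 1 - \sqrt{2}.
General: P(n) = A·r₁^n + B·r₂^n. Solving with P(0)=0, P(1)=1 gives A = \frac{\sqrt{2}}{4}, B = - \frac{\sqrt{2}}{4}.
So P(n) = \frac{\sqrt{2} \left(- \left(1 - \sqrt{2}\right)^{n} + \left(1 + \sqrt{2}\right)^{n}\right)}{4}.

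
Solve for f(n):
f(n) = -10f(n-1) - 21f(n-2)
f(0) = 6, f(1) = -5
Characteristic equation: x² + 10x + 21 = 0, which factors as (x - (-7))(x - (-3)) = 0.
Roots r₁ = -7, r₂ = -3 (distinct).
General solution: f(n) = A·(-7)^n + B·(-3)^n.
From f(0) = 6: A + B = 6.
From f(1) = -5: -7A - 3B = -5.
Solving: A = - \frac{13}{4}, B = \frac{37}{4}.
So f(n) = \frac{37 \left(-3\right)^{n}}{4} - \frac{13 \left(-7\right)^{n}}{4}.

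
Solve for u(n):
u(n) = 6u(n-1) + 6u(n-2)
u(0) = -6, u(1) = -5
Characteristic equation: x² - 6x - 6 = 0.
Discriminant Δ = (6)² + 4·(6) = 60.
Roots r₁,₂ = (6 ± √60)/2, so r₁ = 3 + \sqrt{15}, r₂ = 3 - \sqrt{15}.
General solution: u(n) = A·r₁^n + B·r₂^n.
From the initial conditions, A + B = -6 and r₁A + r₂B = -5.
Since r₁ - r₂ = √60: A = (-5 - (-6)r₂)/√60 = -3 + \frac{13 \sqrt{15}}{30}, and B = -6 - A = -3 - \frac{13 \sqrt{15}}{30}.
So u(n) = \left(-3 + \frac{13 \sqrt{15}}{30}\right)\left(3 + \sqrt{15}\right)^n + \left(-3 - \frac{13 \sqrt{15}}{30}\right)\left(3 - \sqrt{15}\right)^n.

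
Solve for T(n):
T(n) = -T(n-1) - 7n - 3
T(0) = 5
First-order linear with linear forcing.
Homogeneous solution: T_h(n) = A·(-1)^n.
Try particular T_p(n) = pn + q. Substituting:
  pn + q = -(p(n-1) + q) - 7n - 3.
Matching the n-coefficient: p = -p - 7 ⇒ p = - \frac{7}{2}.
Matching constants: q = p - q - 3 ⇒ q = - \frac{13}{4}.
General: T(n) = A·(-1)^n - \frac{7 n}{2} - \frac{13}{4}.
Apply T(0) = 5: A - \frac{13}{4} = 5 ⇒ A = \frac{33}{4}.
So T(n) = \frac{33 \left(-1\right)^{n}}{4} - \frac{7 n}{2} - \frac{13}{4}.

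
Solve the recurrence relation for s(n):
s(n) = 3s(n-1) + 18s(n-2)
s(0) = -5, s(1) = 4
Characteristic equation: x² - 3x - 18 = 0, which factors as (x - (6))(x - (-3)) = 0.
Roots r₁ = 6, r₂ = -3 (distinct).
General solution: s(n) = A·(6)^n + B·(-3)^n.
From s(0) = -5: A + B = -5.
From s(1) = 4: 6A - 3B = 4.
Solving: A = - \frac{11}{9}, B = - \frac{34}{9}.
So s(n) = - \frac{34 \left(-3\right)^{n}}{9} - \frac{11 \cdot 6^{n}}{9}.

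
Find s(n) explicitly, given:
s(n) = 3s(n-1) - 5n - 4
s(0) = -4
First-order linear with linear forcing.
Homogeneous solution: s_h(n) = A·(3)^n.
Try particular s_p(n) = pn + q. Substituting:
  pn + q = 3(p(n-1) + q) - 5n - 4.
Matching the n-coefficient: p = 3p - 5 ⇒ p = \frac{5}{2}.
Matching constants: q = -3p + 3q - 4 ⇒ q = \frac{23}{4}.
General: s(n) = A·(3)^n + \frac{5 n}{2} + \frac{23}{4}.
Apply s(0) = -4: A + \frac{23}{4} = -4 ⇒ A = - \frac{39}{4}.
So s(n) = - \frac{39 \cdot 3^{n}}{4} + \frac{5 n}{2} + \frac{23}{4}.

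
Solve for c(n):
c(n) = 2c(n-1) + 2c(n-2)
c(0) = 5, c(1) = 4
Characteristic equation: x² - 2x - 2 = 0.
Discriminant Δ = (2)² + 4·(2) = 12.
Roots r₁,₂ = (2 ± √12)/2, so r₁ = 1 + \sqrt{3}, r₂ = 1 - \sqrt{3}.
General solution: c(n) = A·r₁^n + B·r₂^n.
From the initial conditions, A + B = 5 and r₁A + r₂B = 4.
Since r₁ - r₂ = √12: A = (4 - (5)r₂)/√12 = \frac{5}{2} - \frac{\sqrt{3}}{6}, and B = 5 - A = \frac{\sqrt{3}}{6} + \frac{5}{2}.
So c(n) = \left(\frac{5}{2} - \frac{\sqrt{3}}{6}\right)\left(1 + \sqrt{3}\right)^n + \left(\frac{\sqrt{3}}{6} + \frac{5}{2}\right)\left(1 - \sqrt{3}\right)^n.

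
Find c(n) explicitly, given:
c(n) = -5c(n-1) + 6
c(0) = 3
First-order linear non-homogeneous.
Homogeneous solution: c_h(n) = A·(-5)^n.
Try constant particular solution c_p = K: K = -5K + 6 ⇒ K = 1.
General: c(n) = A·(-5)^n + 1.
Apply c(0) = 3: A + 1 = 3 ⇒ A = 2.
So c(n) = 2 \left(-5\right)^{n} + 1.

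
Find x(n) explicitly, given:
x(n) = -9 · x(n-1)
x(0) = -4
Pure geometric recurrence with ratio -9.
By induction x(n) = x(0) · (-9)^n = - 4 \left(-9\right)^{n}.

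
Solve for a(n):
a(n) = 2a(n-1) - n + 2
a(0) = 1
First-order linear with linear forcing.
Homogeneous solution: a_h(n) = A·(2)^n.
Try particular a_p(n) = pn + q. Substituting:
  pn + q = 2(p(n-1) + q) - n + 2.
Matching the n-coefficient: p = 2p - 1 ⇒ p = 1.
Matching constants: q = -2p + 2q + 2 ⇒ q = 0.
General: a(n) = A·(2)^n + n + 0.
Apply a(0) = 1: A + 0 = 1 ⇒ A = 1.
So a(n) = 2^{n} + n.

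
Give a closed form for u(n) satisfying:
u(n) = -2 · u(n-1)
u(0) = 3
Pure geometric recurrence with ratio -2.
By induction u(n) = u(0) · (-2)^n = 3 \left(-2\right)^{n}.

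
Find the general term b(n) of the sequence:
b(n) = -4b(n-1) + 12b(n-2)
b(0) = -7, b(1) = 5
Characteristic equation: x² + 4x - 12 = 0, which factors as (x - (-6))(x - (2)) = 0.
Roots r₁ = -6, r₂ = 2 (distinct).
General solution: b(n) = A·(-6)^n + B·(2)^n.
From b(0) = -7: A + B = -7.
From b(1) = 5: -6A + 2B = 5.
Solving: A = - \frac{19}{8}, B = - \frac{37}{8}.
So b(n) = - \frac{19 \left(-6\right)^{n}}{8} - \frac{37 \cdot 2^{n}}{8}.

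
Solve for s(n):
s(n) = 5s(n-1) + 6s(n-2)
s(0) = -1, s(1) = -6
Characteristic equation: x² - 5x - 6 = 0, which factors as (x - (6))(x - (-1)) = 0.
Roots r₁ = 6, r₂ = -1 (distinct).
General solution: s(n) = A·(6)^n + B·(-1)^n.
From s(0) = -1: A + B = -1.
From s(1) = -6: 6A - B = -6.
Solving: A = -1, B = 0.
So s(n) = - 6^{n}.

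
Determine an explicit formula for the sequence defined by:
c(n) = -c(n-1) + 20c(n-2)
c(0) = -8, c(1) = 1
Characteristic equation: x² + x - 20 = 0, which factors as (x - (-5))(x - (4)) = 0.
Roots r₁ = -5, r₂ = 4 (distinct).
General solution: c(n) = A·(-5)^n + B·(4)^n.
From c(0) = -8: A + B = -8.
From c(1) = 1: -5A + 4B = 1.
Solving: A = - \frac{11}{3}, B = - \frac{13}{3}.
So c(n) = - \frac{11 \left(-5\right)^{n}}{3} - \frac{13 \cdot 4^{n}}{3}.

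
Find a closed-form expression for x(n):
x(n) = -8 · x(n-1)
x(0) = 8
Pure geometric recurrence with ratio -8.
By induction x(n) = x(0) · (-8)^n = 8 \left(-8\right)^{n}.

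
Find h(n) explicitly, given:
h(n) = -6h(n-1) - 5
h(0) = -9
First-order linear non-homogeneous.
Homogeneous solution: h_h(n) = A·(-6)^n.
Try constant particular solution h_p = K: K = -6K - 5 ⇒ K = - \frac{5}{7}.
General: h(n) = A·(-6)^n - \frac{5}{7}.
Apply h(0) = -9: A - \frac{5}{7} = -9 ⇒ A = - \frac{58}{7}.
So h(n) = - \frac{58 \left(-6\right)^{n}}{7} - \frac{5}{7}.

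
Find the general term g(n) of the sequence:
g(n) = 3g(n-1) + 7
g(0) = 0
First-order linear non-homogeneous.
Homogeneous solution: g_h(n) = A·(3)^n.
Try constant particular solution g_p = K: K = 3K + 7 ⇒ K = - \frac{7}{2}.
General: g(n) = A·(3)^n - \frac{7}{2}.
Apply g(0) = 0: A - \frac{7}{2} = 0 ⇒ A = \frac{7}{2}.
So g(n) = \frac{7 \cdot 3^{n}}{2} - \frac{7}{2}.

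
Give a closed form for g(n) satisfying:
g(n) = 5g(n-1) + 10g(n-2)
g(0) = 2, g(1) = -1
Characteristic equation: x² - 5x - 10 = 0.
Discriminant Δ = (5)² + 4·(10) = 65.
Roots r₁,₂ = (5 ± √65)/2, so r₁ = \frac{5}{2} + \frac{\sqrt{65}}{2}, r₂ = \frac{5}{2} - \frac{\sqrt{65}}{2}.
General solution: g(n) = A·r₁^n + B·r₂^n.
From the initial conditions, A + B = 2 and r₁A + r₂B = -1.
Since r₁ - r₂ = √65: A = (-1 - (2)r₂)/√65 = 1 - \frac{6 \sqrt{65}}{65}, and B = 2 - A = \frac{6 \sqrt{65}}{65} + 1.
So g(n) = \left(1 - \frac{6 \sqrt{65}}{65}\right)\left(\frac{5}{2} + \frac{\sqrt{65}}{2}\right)^n + \left(\frac{6 \sqrt{65}}{65} + 1\right)\left(\frac{5}{2} - \frac{\sqrt{65}}{2}\right)^n.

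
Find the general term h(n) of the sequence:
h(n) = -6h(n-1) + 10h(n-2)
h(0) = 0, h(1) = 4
Characteristic equation: x² + 6x - 10 = 0.
Discriminant Δ = (-6)² + 4·(10) = 76.
Roots r₁,₂ = (-6 ± √76)/2, so r₁ = -3 + \sqrt{19}, r₂ = - \sqrt{19} - 3.
General solution: h(n) = A·r₁^n + B·r₂^n.
From the initial conditions, A + B = 0 and r₁A + r₂B = 4.
Since r₁ - r₂ = √76: A = (4 - (0)r₂)/√76 = \frac{2 \sqrt{19}}{19}, and B = 0 - A = - \frac{2 \sqrt{19}}{19}.
So h(n) = \left(\frac{2 \sqrt{19}}{19}\right)\left(-3 + \sqrt{19}\right)^n + \left(- \frac{2 \sqrt{19}}{19}\right)\left(- \sqrt{19} - 3\right)^n.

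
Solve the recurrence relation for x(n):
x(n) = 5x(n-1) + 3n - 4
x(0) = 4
First-order linear with linear forcing.
Homogeneous solution: x_h(n) = A·(5)^n.
Try particular x_p(n) = pn + q. Substituting:
  pn + q = 5(p(n-1) + q) + 3n - 4.
Matching the n-coefficient: p = 5p + 3 ⇒ p = - \frac{3}{4}.
Matching constants: q = -5p + 5q - 4 ⇒ q = \frac{1}{16}.
General: x(n) = A·(5)^n - \frac{3 n}{4} + \frac{1}{16}.
Apply x(0) = 4: A + \frac{1}{16} = 4 ⇒ A = \frac{63}{16}.
So x(n) = \frac{63 \cdot 5^{n}}{16} - \frac{3 n}{4} + \frac{1}{16}.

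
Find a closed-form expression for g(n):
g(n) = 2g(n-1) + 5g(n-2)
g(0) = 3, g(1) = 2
Characteristic equation: x² - 2x - 5 = 0.
Discriminant Δ = (2)² + 4·(5) = 24.
Roots r₁,₂ = (2 ± √24)/2, so r₁ = 1 + \sqrt{6}, r₂ = 1 - \sqrt{6}.
General solution: g(n) = A·r₁^n + B·r₂^n.
From the initial conditions, A + B = 3 and r₁A + r₂B = 2.
Since r₁ - r₂ = √24: A = (2 - (3)r₂)/√24 = \frac{3}{2} - \frac{\sqrt{6}}{12}, and B = 3 - A = \frac{\sqrt{6}}{12} + \frac{3}{2}.
So g(n) = \left(\frac{3}{2} - \frac{\sqrt{6}}{12}\right)\left(1 + \sqrt{6}\right)^n + \left(\frac{\sqrt{6}}{12} + \frac{3}{2}\right)\left(1 - \sqrt{6}\right)^n.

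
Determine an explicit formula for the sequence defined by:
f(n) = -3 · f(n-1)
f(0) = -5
Pure geometric recurrence with ratio -3.
By induction f(n) = f(0) · (-3)^n = - 5 \left(-3\right)^{n}.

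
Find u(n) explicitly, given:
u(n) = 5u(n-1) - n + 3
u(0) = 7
First-order linear with linear forcing.
Homogeneous solution: u_h(n) = A·(5)^n.
Try particular u_p(n) = pn + q. Substituting:
  pn + q = 5(p(n-1) + q) - n + 3.
Matching the n-coefficient: p = 5p - 1 ⇒ p = \frac{1}{4}.
Matching constants: q = -5p + 5q + 3 ⇒ q = - \frac{7}{16}.
General: u(n) = A·(5)^n + \frac{n}{4} - \frac{7}{16}.
Apply u(0) = 7: A - \frac{7}{16} = 7 ⇒ A = \frac{119}{16}.
So u(n) = \frac{119 \cdot 5^{n}}{16} + \frac{n}{4} - \frac{7}{16}.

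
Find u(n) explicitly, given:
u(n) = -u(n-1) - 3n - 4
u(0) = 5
First-order linear with linear forcing.
Homogeneous solution: u_h(n) = A·(-1)^n.
Try particular u_p(n) = pn + q. Substituting:
  pn + q = -(p(n-1) + q) - 3n - 4.
Matching the n-coefficient: p = -p - 3 ⇒ p = - \frac{3}{2}.
Matching constants: q = p - q - 4 ⇒ q = - \frac{11}{4}.
General: u(n) = A·(-1)^n - \frac{3 n}{2} - \frac{11}{4}.
Apply u(0) = 5: A - \frac{11}{4} = 5 ⇒ A = \frac{31}{4}.
So u(n) = \frac{31 \left(-1\right)^{n}}{4} - \frac{3 n}{2} - \frac{11}{4}.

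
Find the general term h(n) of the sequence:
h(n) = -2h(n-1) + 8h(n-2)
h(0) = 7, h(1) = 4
Characteristic equation: x² + 2x - 8 = 0, which factors as (x - (-4))(x - (2)) = 0.
Roots r₁ = -4, r₂ = 2 (distinct).
General solution: h(n) = A·(-4)^n + B·(2)^n.
From h(0) = 7: A + B = 7.
From h(1) = 4: -4A + 2B = 4.
Solving: A = \frac{5}{3}, B = \frac{16}{3}.
So h(n) = \frac{5 \left(-4\right)^{n}}{3} + \frac{16 \cdot 2^{n}}{3}.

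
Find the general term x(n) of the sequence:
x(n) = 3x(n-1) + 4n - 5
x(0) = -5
First-order linear with linear forcing.
Homogeneous solution: x_h(n) = A·(3)^n.
Try particular x_p(n) = pn + q. Substituting:
  pn + q = 3(p(n-1) + q) + 4n - 5.
Matching the n-coefficient: p = 3p + 4 ⇒ p = -2.
Matching constants: q = -3p + 3q - 5 ⇒ q = - \frac{1}{2}.
General: x(n) = A·(3)^n - 2 n - \frac{1}{2}.
Apply x(0) = -5: A - \frac{1}{2} = -5 ⇒ A = - \frac{9}{2}.
So x(n) = - \frac{9 \cdot 3^{n}}{2} - 2 n - \frac{1}{2}.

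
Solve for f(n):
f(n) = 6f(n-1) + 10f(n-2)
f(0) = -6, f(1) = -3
Characteristic equation: x² - 6x - 10 = 0.
Discriminant Δ = (6)² + 4·(10) = 76.
Roots r₁,₂ = (6 ± √76)/2, so r₁ = 3 + \sqrt{19}, r₂ = 3 - \sqrt{19}.
General solution: f(n) = A·r₁^n + B·r₂^n.
From the initial conditions, A + B = -6 and r₁A + r₂B = -3.
Since r₁ - r₂ = √76: A = (-3 - (-6)r₂)/√76 = -3 + \frac{15 \sqrt{19}}{38}, and B = -6 - A = -3 - \frac{15 \sqrt{19}}{38}.
So f(n) = \left(-3 + \frac{15 \sqrt{19}}{38}\right)\left(3 + \sqrt{19}\right)^n + \left(-3 - \frac{15 \sqrt{19}}{38}\right)\left(3 - \sqrt{19}\right)^n.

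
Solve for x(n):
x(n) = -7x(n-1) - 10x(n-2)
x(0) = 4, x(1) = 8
Characteristic equation: x² + 7x + 10 = 0, which factors as (x - (-5))(x - (-2)) = 0.
Roots r₁ = -5, r₂ = -2 (distinct).
General solution: x(n) = A·(-5)^n + B·(-2)^n.
From x(0) = 4: A + B = 4.
From x(1) = 8: -5A - 2B = 8.
Solving: A = - \frac{16}{3}, B = \frac{28}{3}.
So x(n) = \frac{28 \left(-2\right)^{n}}{3} - \frac{16 \left(-5\right)^{n}}{3}.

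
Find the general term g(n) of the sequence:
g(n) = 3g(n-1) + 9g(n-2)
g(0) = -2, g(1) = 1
Characteristic equation: x² - 3x - 9 = 0.
Discriminant Δ = (3)² + 4·(9) = 45.
Roots r₁,₂ = (3 ± √45)/2, so r₁ = \frac{3}{2} + \frac{3 \sqrt{5}}{2}, r₂ = \frac{3}{2} - \frac{3 \sqrt{5}}{2}.
General solution: g(n) = A·r₁^n + B·r₂^n.
From the initial conditions, A + B = -2 and r₁A + r₂B = 1.
Since r₁ - r₂ = √45: A = (1 - (-2)r₂)/√45 = -1 + \frac{4 \sqrt{5}}{15}, and B = -2 - A = -1 - \frac{4 \sqrt{5}}{15}.
So g(n) = \left(-1 + \frac{4 \sqrt{5}}{15}\right)\left(\frac{3}{2} + \frac{3 \sqrt{5}}{2}\right)^n + \left(-1 - \frac{4 \sqrt{5}}{15}\right)\left(\frac{3}{2} - \frac{3 \sqrt{5}}{2}\right)^n.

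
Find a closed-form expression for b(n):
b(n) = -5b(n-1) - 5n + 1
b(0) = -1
First-order linear with linear forcing.
Homogeneous solution: b_h(n) = A·(-5)^n.
Try particular b_p(n) = pn + q. Substituting:
  pn + q = -5(p(n-1) + q) - 5n + 1.
Matching the n-coefficient: p = -5p - 5 ⇒ p = - \frac{5}{6}.
Matching constants: q = 5p - 5q + 1 ⇒ q = - \frac{19}{36}.
General: b(n) = A·(-5)^n - \frac{5 n}{6} - \frac{19}{36}.
Apply b(0) = -1: A - \frac{19}{36} = -1 ⇒ A = - \frac{17}{36}.
So b(n) = - \frac{17 \left(-5\right)^{n}}{36} - \frac{5 n}{6} - \frac{19}{36}.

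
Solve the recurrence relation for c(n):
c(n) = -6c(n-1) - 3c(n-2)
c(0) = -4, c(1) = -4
Characteristic equation: x² + 6x + 3 = 0.
Discriminant Δ = (-6)² + 4·(-3) = 24.
Roots r₁,₂ = (-6 ± √24)/2, so r₁ = -3 + \sqrt{6}, r₂ = -3 - \sqrt{6}.
General solution: c(n) = A·r₁^n + B·r₂^n.
From the initial conditions, A + B = -4 and r₁A + r₂B = -4.
Since r₁ - r₂ = √24: A = (-4 - (-4)r₂)/√24 = - \frac{4 \sqrt{6}}{3} - 2, and B = -4 - A = -2 + \frac{4 \sqrt{6}}{3}.
So c(n) = \left(- \frac{4 \sqrt{6}}{3} - 2\right)\left(-3 + \sqrt{6}\right)^n + \left(-2 + \frac{4 \sqrt{6}}{3}\right)\left(-3 - \sqrt{6}\right)^n.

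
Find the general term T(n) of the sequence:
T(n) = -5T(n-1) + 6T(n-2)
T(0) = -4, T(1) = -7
Characteristic equation: x² + 5x - 6 = 0, which factors as (x - (1))(x - (-6)) = 0.
Roots r₁ = 1, r₂ = -6 (distinct).
General solution: T(n) = A·(1)^n + B·(-6)^n.
From T(0) = -4: A + B = -4.
From T(1) = -7: A - 6B = -7.
Solving: A = - \frac{31}{7}, B = \frac{3}{7}.
So T(n) = \frac{3 \left(-6\right)^{n}}{7} - \frac{31}{7}.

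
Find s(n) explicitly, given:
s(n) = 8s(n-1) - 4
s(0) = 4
First-order linear non-homogeneous.
Homogeneous solution: s_h(n) = A·(8)^n.
Try constant particular solution s_p = K: K = 8K - 4 ⇒ K = \frac{4}{7}.
General: s(n) = A·(8)^n + \frac{4}{7}.
Apply s(0) = 4: A + \frac{4}{7} = 4 ⇒ A = \frac{24}{7}.
So s(n) = \frac{24 \cdot 8^{n}}{7} + \frac{4}{7}.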